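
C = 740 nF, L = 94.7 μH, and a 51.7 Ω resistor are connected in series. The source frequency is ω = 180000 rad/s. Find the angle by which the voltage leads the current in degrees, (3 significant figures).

10.5°

X_L = ωL = 17.0 Ω
X_C = 1/(ωC) = 7.51 Ω
Net reactance X = X_L − X_C = 9.54 Ω
Z = 51.7 + j9.54 Ω
|Z| = √(51.7² + 9.54²) = 52.6 Ω
∠Z = arctan(9.54/51.7) = 10.5°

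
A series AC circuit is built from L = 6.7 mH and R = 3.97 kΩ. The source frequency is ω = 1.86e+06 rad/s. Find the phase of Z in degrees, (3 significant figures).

X_L = ωL = 12500 Ω
Z = 3970 + j12500 Ω
|Z| = √(3970² + 12500²) = 13100 Ω
∠Z = arctan(12500/3970) = 72.3°

72.3°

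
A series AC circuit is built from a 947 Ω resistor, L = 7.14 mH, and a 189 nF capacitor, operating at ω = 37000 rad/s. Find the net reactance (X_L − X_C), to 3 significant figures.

121 Ω

X_L = ωL = 264 Ω
X_C = 1/(ωC) = 143 Ω
X = 264 − 143 = 121 Ω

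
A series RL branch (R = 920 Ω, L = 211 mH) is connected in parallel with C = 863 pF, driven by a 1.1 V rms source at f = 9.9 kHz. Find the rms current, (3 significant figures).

ω = 2πf = 62200 rad/s
X_L = ωL = 13100 Ω
X_C = 1/(ωC) = 18600 Ω
Branch 1 (R+jX_L): Z₁ = 920 + j13100 Ω, |Z₁| = 13200 Ω
Branch 2 (−jX_C): Z₂ = −j18600 Ω
Parallel: Z = Z₁Z₂/(Z₁+Z₂), |Z| = 43900 Ω, ∠Z = 76.5°
I = V/|Z| = 1.1/43900 = 25.0 μA

25.0 μA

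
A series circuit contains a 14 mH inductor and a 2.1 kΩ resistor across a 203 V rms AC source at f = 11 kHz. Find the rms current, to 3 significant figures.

87.8 mA

ω = 2πf = 69120 rad/s
X_L = ωL = 968 Ω
Z = 2100 + j968 Ω
|Z| = √(2100² + 968²) = 2310 Ω
I = V/|Z| = 203/2310 = 87.8 mA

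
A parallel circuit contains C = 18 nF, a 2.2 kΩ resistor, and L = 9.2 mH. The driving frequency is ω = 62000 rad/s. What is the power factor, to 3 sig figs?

X_L = ωL = 570 Ω
X_C = 1/(ωC) = 896 Ω
Parallel: admittances add. Y = 1/R + 1/(jωL) + jωC
Y = (0.000455 − j0.000637) S
|Y| = 0.000783 S → |Z| = 1/|Y| = 1280 Ω, ∠Z = −∠Y = 54.5°
cos φ = cos(54.5°) = 0.581

0.581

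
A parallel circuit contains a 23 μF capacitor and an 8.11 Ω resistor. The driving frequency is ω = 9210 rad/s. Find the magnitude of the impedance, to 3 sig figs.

4.08 Ω

X_C = 1/(ωC) = 4.72 Ω
Parallel: admittances add. Y = 1/R + jωC
Y = (0.123 + j0.212) S
|Y| = 0.245 S → |Z| = 1/|Y| = 4.08 Ω, ∠Z = −∠Y = -59.8°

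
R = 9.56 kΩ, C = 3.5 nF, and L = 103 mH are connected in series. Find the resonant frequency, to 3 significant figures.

ω₀ = 1/√(LC) = 1/√(0.103 × 3.5e-09) = 52670 rad/s
f₀ = ω₀/(2π) = 8.38 kHz

8.38 kHz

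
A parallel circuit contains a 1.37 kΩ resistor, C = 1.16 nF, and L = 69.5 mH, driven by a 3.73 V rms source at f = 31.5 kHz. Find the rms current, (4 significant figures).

ω = 2πf = 197900 rad/s
X_L = ωL = 13760 Ω
X_C = 1/(ωC) = 4356 Ω
Parallel: admittances add. Y = 1/R + 1/(jωL) + jωC
Y = (0.0007299 + j0.0001569) S
|Y| = 0.0007466 S → |Z| = 1/|Y| = 1339 Ω, ∠Z = −∠Y = -12.13°
I = V/|Z| = 3.73/1339 = 2.785 mA

2.785 mA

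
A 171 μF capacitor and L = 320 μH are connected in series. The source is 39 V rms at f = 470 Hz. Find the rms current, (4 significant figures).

ω = 2πf = 2953 rad/s
X_L = ωL = 0.9450 Ω
X_C = 1/(ωC) = 1.980 Ω
Net reactance X = X_L − X_C = -1.035 Ω
Z = − j1.035 Ω
|Z| = √(0² + 1.035²) = 1.035 Ω
I = V/|Z| = 39/1.035 = 37.67 A

37.67 A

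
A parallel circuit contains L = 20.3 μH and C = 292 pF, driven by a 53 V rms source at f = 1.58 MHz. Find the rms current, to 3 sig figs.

ω = 2πf = 9.927e+06 rad/s
X_L = ωL = 202 Ω
X_C = 1/(ωC) = 345 Ω
Parallel: admittances add. Y = 1/(jωL) + jωC
Y = (0 − j0.00206) S
|Y| = 0.00206 S → |Z| = 1/|Y| = 485 Ω, ∠Z = −∠Y = 90.0°
I = V/|Z| = 53/485 = 109 mA

109 mA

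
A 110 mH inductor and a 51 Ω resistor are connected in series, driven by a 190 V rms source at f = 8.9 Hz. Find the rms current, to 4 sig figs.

ω = 2πf = 55.92 rad/s
X_L = ωL = 6.151 Ω
Z = 51.00 + j6.151 Ω
|Z| = √(51.00² + 6.151²) = 51.37 Ω
I = V/|Z| = 190/51.37 = 3.699 A

3.699 A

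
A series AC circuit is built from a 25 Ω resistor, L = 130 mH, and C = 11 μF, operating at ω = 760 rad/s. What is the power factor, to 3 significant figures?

0.768

X_L = ωL = 98.8 Ω
X_C = 1/(ωC) = 120 Ω
Net reactance X = X_L − X_C = -20.8 Ω
Z = 25.0 − j20.8 Ω
|Z| = √(25.0² + 20.8²) = 32.5 Ω
∠Z = arctan(-20.8/25.0) = -39.8°
cos φ = cos(-39.8°) = 0.768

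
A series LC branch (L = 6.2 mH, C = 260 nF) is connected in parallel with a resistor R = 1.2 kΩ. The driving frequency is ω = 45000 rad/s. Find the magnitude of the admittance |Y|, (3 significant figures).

5.23 mS

X_L = ωL = 279 Ω
X_C = 1/(ωC) = 85.5 Ω
Branch 1: Z₁ = R = 1200 Ω
Branch 2 (series LC): Z₂ = j(X_L − X_C) = j194 Ω
Parallel: Z = Z₁Z₂/(Z₁+Z₂), |Z| = 191 Ω, ∠Z = 80.8°
|Y| = 1/|Z| = 5.23 mS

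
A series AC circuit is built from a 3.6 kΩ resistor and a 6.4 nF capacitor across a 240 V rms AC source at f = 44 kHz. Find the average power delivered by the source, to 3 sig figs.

15.6 W

ω = 2πf = 276500 rad/s
X_C = 1/(ωC) = 565 Ω
Z = 3600 − j565 Ω
|Z| = √(3600² + 565²) = 3640 Ω
∠Z = arctan(-565/3600) = -8.92°
I = V/|Z| = 65.9 mA
P = VI cos φ = 240 × 0.0659 × cos(-8.92°) = 15.6 W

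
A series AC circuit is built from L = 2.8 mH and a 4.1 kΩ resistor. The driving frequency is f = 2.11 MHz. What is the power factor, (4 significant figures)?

ω = 2πf = 1.326e+07 rad/s
X_L = ωL = 37120 Ω
Z = 4100 + j37120 Ω
|Z| = √(4100² + 37120²) = 37350 Ω
∠Z = arctan(37120/4100) = 83.70°
cos φ = cos(83.70°) = 0.1098

0.1098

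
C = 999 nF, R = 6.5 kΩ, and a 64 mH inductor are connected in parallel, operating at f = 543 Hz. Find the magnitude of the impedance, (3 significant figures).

ω = 2πf = 3412 rad/s
X_L = ωL = 218 Ω
X_C = 1/(ωC) = 293 Ω
Parallel: admittances add. Y = 1/R + 1/(jωL) + jωC
Y = (0.000154 − j0.00117) S
|Y| = 0.00118 S → |Z| = 1/|Y| = 846 Ω, ∠Z = −∠Y = 82.5°

846 Ω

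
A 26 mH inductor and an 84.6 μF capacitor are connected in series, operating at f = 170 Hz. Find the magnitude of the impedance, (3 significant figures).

16.7 Ω

ω = 2πf = 1068 rad/s
X_L = ωL = 27.8 Ω
X_C = 1/(ωC) = 11.1 Ω
Net reactance X = X_L − X_C = 16.7 Ω
Z = j16.7 Ω
|Z| = √(0² + 16.7²) = 16.7 Ω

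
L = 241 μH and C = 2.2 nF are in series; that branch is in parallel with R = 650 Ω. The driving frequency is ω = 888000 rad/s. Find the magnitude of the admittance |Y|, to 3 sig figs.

X_L = ωL = 214 Ω
X_C = 1/(ωC) = 512 Ω
Branch 1: Z₁ = R = 650 Ω
Branch 2 (series LC): Z₂ = j(X_L − X_C) = −j298 Ω
Parallel: Z = Z₁Z₂/(Z₁+Z₂), |Z| = 271 Ω, ∠Z = -65.4°
|Y| = 1/|Z| = 3.69 mS

3.69 mS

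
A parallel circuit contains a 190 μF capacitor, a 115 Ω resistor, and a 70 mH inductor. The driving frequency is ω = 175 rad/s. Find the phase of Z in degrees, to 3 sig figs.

79.8°

X_L = ωL = 12.3 Ω
X_C = 1/(ωC) = 30.1 Ω
Parallel: admittances add. Y = 1/R + 1/(jωL) + jωC
Y = (0.00870 − j0.0484) S
|Y| = 0.0492 S → |Z| = 1/|Y| = 20.3 Ω, ∠Z = −∠Y = 79.8°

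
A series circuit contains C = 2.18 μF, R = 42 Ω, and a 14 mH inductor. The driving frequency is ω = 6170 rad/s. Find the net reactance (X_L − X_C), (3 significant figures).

12.0 Ω

X_L = ωL = 86.4 Ω
X_C = 1/(ωC) = 74.3 Ω
X = 86.4 − 74.3 = 12.0 Ω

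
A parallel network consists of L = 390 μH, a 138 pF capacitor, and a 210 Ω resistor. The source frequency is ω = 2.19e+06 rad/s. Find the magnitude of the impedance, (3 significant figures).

X_L = ωL = 854 Ω
X_C = 1/(ωC) = 3310 Ω
Parallel: admittances add. Y = 1/R + 1/(jωL) + jωC
Y = (0.00476 − j0.000869) S
|Y| = 0.00484 S → |Z| = 1/|Y| = 207 Ω, ∠Z = −∠Y = 10.3°

207 Ω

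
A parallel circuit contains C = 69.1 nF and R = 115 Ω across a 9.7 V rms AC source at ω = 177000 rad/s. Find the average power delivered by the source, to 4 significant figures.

818.2 mW

X_C = 1/(ωC) = 81.76 Ω
Parallel: admittances add. Y = 1/R + jωC
Y = (0.008696 + j0.01223) S
|Y| = 0.01501 S → |Z| = 1/|Y| = 66.64 Ω, ∠Z = −∠Y = -54.59°
I = V/|Z| = 145.6 mA
P = VI cos φ = 9.7 × 0.1456 × cos(-54.59°) = 818.2 mW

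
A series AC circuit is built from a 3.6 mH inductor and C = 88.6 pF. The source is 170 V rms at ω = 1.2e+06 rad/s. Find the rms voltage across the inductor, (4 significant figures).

144.4 V

X_L = ωL = 4320 Ω
X_C = 1/(ωC) = 9406 Ω
Net reactance X = X_L − X_C = -5086 Ω
Z = − j5086 Ω
|Z| = √(0² + 5086²) = 5086 Ω
I = V/|Z| = 33.43 mA
V_L = I·|Z_L| = 0.03343 × 4320 = 144.4 V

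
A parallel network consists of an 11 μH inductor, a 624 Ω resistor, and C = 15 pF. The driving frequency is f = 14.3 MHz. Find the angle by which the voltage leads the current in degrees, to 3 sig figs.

ω = 2πf = 8.985e+07 rad/s
X_L = ωL = 988 Ω
X_C = 1/(ωC) = 742 Ω
Parallel: admittances add. Y = 1/R + 1/(jωL) + jωC
Y = (0.00160 + j0.000336) S
|Y| = 0.00164 S → |Z| = 1/|Y| = 611 Ω, ∠Z = −∠Y = -11.8°

-11.8°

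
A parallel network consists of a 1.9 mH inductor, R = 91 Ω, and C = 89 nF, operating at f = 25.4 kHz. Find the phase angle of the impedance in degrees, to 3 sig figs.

-44.8°

ω = 2πf = 159600 rad/s
X_L = ωL = 303 Ω
X_C = 1/(ωC) = 70.4 Ω
Parallel: admittances add. Y = 1/R + 1/(jωL) + jωC
Y = (0.0110 + j0.0109) S
|Y| = 0.0155 S → |Z| = 1/|Y| = 64.6 Ω, ∠Z = −∠Y = -44.8°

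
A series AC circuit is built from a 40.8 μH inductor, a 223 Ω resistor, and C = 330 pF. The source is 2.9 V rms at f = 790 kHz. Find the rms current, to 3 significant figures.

6.24 mA

ω = 2πf = 4.964e+06 rad/s
X_L = ωL = 203 Ω
X_C = 1/(ωC) = 610 Ω
Net reactance X = X_L − X_C = -408 Ω
Z = 223 − j408 Ω
|Z| = √(223² + 408²) = 465 Ω
I = V/|Z| = 2.9/465 = 6.24 mA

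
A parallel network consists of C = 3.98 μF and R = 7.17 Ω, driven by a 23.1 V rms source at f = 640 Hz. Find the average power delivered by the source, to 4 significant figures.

ω = 2πf = 4021 rad/s
X_C = 1/(ωC) = 62.48 Ω
Parallel: admittances add. Y = 1/R + jωC
Y = (0.1395 + j0.01600) S
|Y| = 0.1404 S → |Z| = 1/|Y| = 7.123 Ω, ∠Z = −∠Y = -6.546°
I = V/|Z| = 3.243 A
P = VI cos φ = 23.1 × 3.243 × cos(-6.546°) = 74.42 W

74.42 W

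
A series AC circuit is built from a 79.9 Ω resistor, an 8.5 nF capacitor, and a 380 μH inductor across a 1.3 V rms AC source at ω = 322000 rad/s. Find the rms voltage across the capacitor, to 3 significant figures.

1.86 V

X_L = ωL = 122 Ω
X_C = 1/(ωC) = 365 Ω
Net reactance X = X_L − X_C = -243 Ω
Z = 79.9 − j243 Ω
|Z| = √(79.9² + 243²) = 256 Ω
I = V/|Z| = 5.08 mA
V_C = I·|Z_C| = 0.00508 × 365 = 1.86 V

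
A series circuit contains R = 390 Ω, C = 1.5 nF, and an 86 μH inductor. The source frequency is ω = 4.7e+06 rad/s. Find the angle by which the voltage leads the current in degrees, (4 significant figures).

X_L = ωL = 404.2 Ω
X_C = 1/(ωC) = 141.8 Ω
Net reactance X = X_L − X_C = 262.4 Ω
Z = 390.0 + j262.4 Ω
|Z| = √(390.0² + 262.4²) = 470.0 Ω
∠Z = arctan(262.4/390.0) = 33.93°

33.93°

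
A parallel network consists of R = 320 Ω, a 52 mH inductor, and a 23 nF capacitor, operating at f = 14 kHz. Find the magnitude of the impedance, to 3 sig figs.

ω = 2πf = 87960 rad/s
X_L = ωL = 4570 Ω
X_C = 1/(ωC) = 494 Ω
Parallel: admittances add. Y = 1/R + 1/(jωL) + jωC
Y = (0.00313 + j0.00180) S
|Y| = 0.00361 S → |Z| = 1/|Y| = 277 Ω, ∠Z = −∠Y = -30.0°

277 Ω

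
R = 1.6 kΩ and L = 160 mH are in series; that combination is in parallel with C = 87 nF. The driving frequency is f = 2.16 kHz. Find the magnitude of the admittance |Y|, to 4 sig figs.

909.3 μS

ω = 2πf = 13570 rad/s
X_L = ωL = 2171 Ω
X_C = 1/(ωC) = 846.9 Ω
Branch 1 (R+jX_L): Z₁ = 1600 + j2171 Ω, |Z₁| = 2697 Ω
Branch 2 (−jX_C): Z₂ = −j846.9 Ω
Parallel: Z = Z₁Z₂/(Z₁+Z₂), |Z| = 1100 Ω, ∠Z = -76.00°
|Y| = 1/|Z| = 909.3 μS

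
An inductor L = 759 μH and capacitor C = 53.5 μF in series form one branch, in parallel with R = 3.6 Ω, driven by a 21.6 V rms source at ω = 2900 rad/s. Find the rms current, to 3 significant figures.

7.87 A

X_L = ωL = 2.20 Ω
X_C = 1/(ωC) = 6.45 Ω
Branch 1: Z₁ = R = 3.60 Ω
Branch 2 (series LC): Z₂ = j(X_L − X_C) = −j4.24 Ω
Parallel: Z = Z₁Z₂/(Z₁+Z₂), |Z| = 2.75 Ω, ∠Z = -40.3°
I = V/|Z| = 21.6/2.75 = 7.87 A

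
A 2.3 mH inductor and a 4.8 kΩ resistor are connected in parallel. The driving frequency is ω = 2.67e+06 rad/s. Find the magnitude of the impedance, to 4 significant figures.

X_L = ωL = 6141 Ω
Parallel: admittances add. Y = 1/R + 1/(jωL)
Y = (0.0002083 − j0.0001628) S
|Y| = 0.0002644 S → |Z| = 1/|Y| = 3782 Ω, ∠Z = −∠Y = 38.01°

3782 Ω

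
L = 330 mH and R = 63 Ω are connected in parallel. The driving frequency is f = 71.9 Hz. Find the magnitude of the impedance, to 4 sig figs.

58.03 Ω

ω = 2πf = 451.8 rad/s
X_L = ωL = 149.1 Ω
Parallel: admittances add. Y = 1/R + 1/(jωL)
Y = (0.01587 − j0.006708) S
|Y| = 0.01723 S → |Z| = 1/|Y| = 58.03 Ω, ∠Z = −∠Y = 22.91°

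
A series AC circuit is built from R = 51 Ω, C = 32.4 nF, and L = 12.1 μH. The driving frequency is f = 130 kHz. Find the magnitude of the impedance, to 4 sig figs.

ω = 2πf = 816800 rad/s
X_L = ωL = 9.883 Ω
X_C = 1/(ωC) = 37.79 Ω
Net reactance X = X_L − X_C = -27.90 Ω
Z = 51.00 − j27.90 Ω
|Z| = √(51.00² + 27.90²) = 58.13 Ω

58.13 Ω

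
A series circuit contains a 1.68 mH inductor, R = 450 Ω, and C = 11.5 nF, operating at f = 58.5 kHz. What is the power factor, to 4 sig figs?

0.7632

ω = 2πf = 367600 rad/s
X_L = ωL = 617.5 Ω
X_C = 1/(ωC) = 236.6 Ω
Net reactance X = X_L − X_C = 380.9 Ω
Z = 450.0 + j380.9 Ω
|Z| = √(450.0² + 380.9²) = 589.6 Ω
∠Z = arctan(380.9/450.0) = 40.25°
cos φ = cos(40.25°) = 0.7632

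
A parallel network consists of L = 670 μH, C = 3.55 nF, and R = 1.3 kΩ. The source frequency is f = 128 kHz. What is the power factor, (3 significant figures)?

0.610

ω = 2πf = 804200 rad/s
X_L = ωL = 539 Ω
X_C = 1/(ωC) = 350 Ω
Parallel: admittances add. Y = 1/R + 1/(jωL) + jωC
Y = (0.000769 + j0.000999) S
|Y| = 0.00126 S → |Z| = 1/|Y| = 793 Ω, ∠Z = −∠Y = -52.4°
cos φ = cos(-52.4°) = 0.610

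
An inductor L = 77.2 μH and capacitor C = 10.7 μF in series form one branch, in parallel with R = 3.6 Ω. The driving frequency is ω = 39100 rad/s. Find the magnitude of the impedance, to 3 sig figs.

X_L = ωL = 3.02 Ω
X_C = 1/(ωC) = 2.39 Ω
Branch 1: Z₁ = R = 3.60 Ω
Branch 2 (series LC): Z₂ = j(X_L − X_C) = j0.628 Ω
Parallel: Z = Z₁Z₂/(Z₁+Z₂), |Z| = 0.619 Ω, ∠Z = 80.1°

0.619 Ω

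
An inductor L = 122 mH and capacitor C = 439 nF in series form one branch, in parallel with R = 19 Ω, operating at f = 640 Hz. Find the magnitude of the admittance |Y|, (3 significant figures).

54.3 mS

ω = 2πf = 4021 rad/s
X_L = ωL = 491 Ω
X_C = 1/(ωC) = 566 Ω
Branch 1: Z₁ = R = 19.0 Ω
Branch 2 (series LC): Z₂ = j(X_L − X_C) = −j75.9 Ω
Parallel: Z = Z₁Z₂/(Z₁+Z₂), |Z| = 18.4 Ω, ∠Z = -14.1°
|Y| = 1/|Z| = 54.3 mS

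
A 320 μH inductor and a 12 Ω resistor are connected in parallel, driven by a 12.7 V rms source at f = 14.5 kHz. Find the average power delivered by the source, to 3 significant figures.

ω = 2πf = 91110 rad/s
X_L = ωL = 29.2 Ω
Parallel: admittances add. Y = 1/R + 1/(jωL)
Y = (0.0833 − j0.0343) S
|Y| = 0.0901 S → |Z| = 1/|Y| = 11.1 Ω, ∠Z = −∠Y = 22.4°
I = V/|Z| = 1.14 A
P = VI cos φ = 12.7 × 1.14 × cos(22.4°) = 13.4 W

13.4 W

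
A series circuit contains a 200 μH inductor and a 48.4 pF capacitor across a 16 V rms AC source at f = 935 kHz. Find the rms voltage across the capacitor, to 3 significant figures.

ω = 2πf = 5.875e+06 rad/s
X_L = ωL = 1170 Ω
X_C = 1/(ωC) = 3520 Ω
Net reactance X = X_L − X_C = -2340 Ω
Z = − j2340 Ω
|Z| = √(0² + 2340²) = 2340 Ω
I = V/|Z| = 6.83 mA
V_C = I·|Z_C| = 0.00683 × 3520 = 24.0 V

24.0 V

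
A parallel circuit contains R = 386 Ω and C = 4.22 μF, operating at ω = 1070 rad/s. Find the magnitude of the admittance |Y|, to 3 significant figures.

X_C = 1/(ωC) = 221 Ω
Parallel: admittances add. Y = 1/R + jωC
Y = (0.00259 + j0.00452) S
|Y| = 0.00521 S → |Z| = 1/|Y| = 192 Ω, ∠Z = −∠Y = -60.2°

5.21 mS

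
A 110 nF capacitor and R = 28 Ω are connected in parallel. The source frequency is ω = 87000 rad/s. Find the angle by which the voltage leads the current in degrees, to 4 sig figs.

X_C = 1/(ωC) = 104.5 Ω
Parallel: admittances add. Y = 1/R + jωC
Y = (0.03571 + j0.009570) S
|Y| = 0.03697 S → |Z| = 1/|Y| = 27.05 Ω, ∠Z = −∠Y = -15.00°

-15.00°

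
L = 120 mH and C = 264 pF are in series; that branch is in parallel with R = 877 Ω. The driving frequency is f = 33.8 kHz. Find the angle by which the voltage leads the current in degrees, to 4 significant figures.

ω = 2πf = 212400 rad/s
X_L = ωL = 25480 Ω
X_C = 1/(ωC) = 17840 Ω
Branch 1: Z₁ = R = 877.0 Ω
Branch 2 (series LC): Z₂ = j(X_L − X_C) = j7649 Ω
Parallel: Z = Z₁Z₂/(Z₁+Z₂), |Z| = 871.3 Ω, ∠Z = 6.541°

6.541°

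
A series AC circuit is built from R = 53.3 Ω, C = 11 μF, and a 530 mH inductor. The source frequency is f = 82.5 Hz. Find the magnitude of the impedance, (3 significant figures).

ω = 2πf = 518.4 rad/s
X_L = ωL = 275 Ω
X_C = 1/(ωC) = 175 Ω
Net reactance X = X_L − X_C = 99.4 Ω
Z = 53.3 + j99.4 Ω
|Z| = √(53.3² + 99.4²) = 113 Ω

113 Ω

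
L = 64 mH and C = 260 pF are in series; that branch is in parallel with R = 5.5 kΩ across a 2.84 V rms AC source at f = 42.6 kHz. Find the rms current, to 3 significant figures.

ω = 2πf = 267700 rad/s
X_L = ωL = 17100 Ω
X_C = 1/(ωC) = 14400 Ω
Branch 1: Z₁ = R = 5500 Ω
Branch 2 (series LC): Z₂ = j(X_L − X_C) = j2760 Ω
Parallel: Z = Z₁Z₂/(Z₁+Z₂), |Z| = 2470 Ω, ∠Z = 63.3°
I = V/|Z| = 2.84/2470 = 1.15 mA

1.15 mA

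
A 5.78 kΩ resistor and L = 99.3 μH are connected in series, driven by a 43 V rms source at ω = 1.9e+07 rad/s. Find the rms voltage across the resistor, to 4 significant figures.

40.88 V

X_L = ωL = 1887 Ω
Z = 5780 + j1887 Ω
|Z| = √(5780² + 1887²) = 6080 Ω
I = V/|Z| = 7.072 mA
V_R = I·|Z_R| = 0.007072 × 5780 = 40.88 V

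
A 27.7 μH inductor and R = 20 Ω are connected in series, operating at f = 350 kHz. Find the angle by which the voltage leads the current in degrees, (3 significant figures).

ω = 2πf = 2.199e+06 rad/s
X_L = ωL = 60.9 Ω
Z = 20.0 + j60.9 Ω
|Z| = √(20.0² + 60.9²) = 64.1 Ω
∠Z = arctan(60.9/20.0) = 71.8°

71.8°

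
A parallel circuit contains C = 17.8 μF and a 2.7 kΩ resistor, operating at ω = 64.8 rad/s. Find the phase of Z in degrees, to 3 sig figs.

-72.2°

X_C = 1/(ωC) = 867 Ω
Parallel: admittances add. Y = 1/R + jωC
Y = (0.000370 + j0.00115) S
|Y| = 0.00121 S → |Z| = 1/|Y| = 825 Ω, ∠Z = −∠Y = -72.2°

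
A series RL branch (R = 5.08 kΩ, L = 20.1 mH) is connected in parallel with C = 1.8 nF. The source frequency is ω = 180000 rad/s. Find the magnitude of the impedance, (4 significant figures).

X_L = ωL = 3618 Ω
X_C = 1/(ωC) = 3086 Ω
Branch 1 (R+jX_L): Z₁ = 5080 + j3618 Ω, |Z₁| = 6237 Ω
Branch 2 (−jX_C): Z₂ = −j3086 Ω
Parallel: Z = Z₁Z₂/(Z₁+Z₂), |Z| = 3769 Ω, ∠Z = -60.52°

3769 Ω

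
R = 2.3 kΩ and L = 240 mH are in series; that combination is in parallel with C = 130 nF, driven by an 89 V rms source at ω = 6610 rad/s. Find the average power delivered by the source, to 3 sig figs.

2.33 W

X_L = ωL = 1590 Ω
X_C = 1/(ωC) = 1160 Ω
Branch 1 (R+jX_L): Z₁ = 2300 + j1590 Ω, |Z₁| = 2790 Ω
Branch 2 (−jX_C): Z₂ = −j1160 Ω
Parallel: Z = Z₁Z₂/(Z₁+Z₂), |Z| = 1390 Ω, ∠Z = -65.8°
I = V/|Z| = 64.0 mA
P = VI cos φ = 89 × 0.0640 × cos(-65.8°) = 2.33 W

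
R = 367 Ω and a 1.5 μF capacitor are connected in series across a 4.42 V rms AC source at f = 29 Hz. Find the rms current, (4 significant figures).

ω = 2πf = 182.2 rad/s
X_C = 1/(ωC) = 3659 Ω
Z = 367.0 − j3659 Ω
|Z| = √(367.0² + 3659²) = 3677 Ω
I = V/|Z| = 4.42/3677 = 1.202 mA

1.202 mA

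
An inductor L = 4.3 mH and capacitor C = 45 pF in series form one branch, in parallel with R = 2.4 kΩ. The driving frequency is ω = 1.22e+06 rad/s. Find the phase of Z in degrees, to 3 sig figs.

X_L = ωL = 5250 Ω
X_C = 1/(ωC) = 18200 Ω
Branch 1: Z₁ = R = 2400 Ω
Branch 2 (series LC): Z₂ = j(X_L − X_C) = −j13000 Ω
Parallel: Z = Z₁Z₂/(Z₁+Z₂), |Z| = 2360 Ω, ∠Z = -10.5°

-10.5°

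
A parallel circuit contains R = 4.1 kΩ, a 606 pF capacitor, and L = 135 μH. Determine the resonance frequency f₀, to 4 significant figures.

ω₀ = 1/√(LC) = 1/√(0.000135 × 6.06e-10) = 3.496e+06 rad/s
f₀ = ω₀/(2π) = 556.4 kHz

556.4 kHz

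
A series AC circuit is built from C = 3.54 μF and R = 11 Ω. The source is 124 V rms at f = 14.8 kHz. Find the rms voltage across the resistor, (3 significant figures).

120 V

ω = 2πf = 92990 rad/s
X_C = 1/(ωC) = 3.04 Ω
Z = 11.0 − j3.04 Ω
|Z| = √(11.0² + 3.04²) = 11.4 Ω
I = V/|Z| = 10.9 A
V_R = I·|Z_R| = 10.9 × 11.0 = 120 V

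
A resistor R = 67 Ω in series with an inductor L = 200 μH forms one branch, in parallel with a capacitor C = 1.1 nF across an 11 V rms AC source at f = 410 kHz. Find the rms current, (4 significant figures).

ω = 2πf = 2.576e+06 rad/s
X_L = ωL = 515.2 Ω
X_C = 1/(ωC) = 352.9 Ω
Branch 1 (R+jX_L): Z₁ = 67.00 + j515.2 Ω, |Z₁| = 519.6 Ω
Branch 2 (−jX_C): Z₂ = −j352.9 Ω
Parallel: Z = Z₁Z₂/(Z₁+Z₂), |Z| = 1044 Ω, ∠Z = -74.98°
I = V/|Z| = 11/1044 = 10.54 mA

10.54 mA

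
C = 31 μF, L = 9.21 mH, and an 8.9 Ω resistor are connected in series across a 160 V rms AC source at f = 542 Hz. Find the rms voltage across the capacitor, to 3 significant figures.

64.1 V

ω = 2πf = 3405 rad/s
X_L = ωL = 31.4 Ω
X_C = 1/(ωC) = 9.47 Ω
Net reactance X = X_L − X_C = 21.9 Ω
Z = 8.90 + j21.9 Ω
|Z| = √(8.90² + 21.9²) = 23.6 Ω
I = V/|Z| = 6.77 A
V_C = I·|Z_C| = 6.77 × 9.47 = 64.1 V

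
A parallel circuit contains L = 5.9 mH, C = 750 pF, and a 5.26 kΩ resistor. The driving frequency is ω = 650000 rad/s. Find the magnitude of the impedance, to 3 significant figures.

X_L = ωL = 3840 Ω
X_C = 1/(ωC) = 2050 Ω
Parallel: admittances add. Y = 1/R + 1/(jωL) + jωC
Y = (0.000190 + j0.000227) S
|Y| = 0.000296 S → |Z| = 1/|Y| = 3380 Ω, ∠Z = −∠Y = -50.0°

3380 Ω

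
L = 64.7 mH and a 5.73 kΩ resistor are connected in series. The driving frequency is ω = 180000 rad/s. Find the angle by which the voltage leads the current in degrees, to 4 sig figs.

X_L = ωL = 11650 Ω
Z = 5730 + j11650 Ω
|Z| = √(5730² + 11650²) = 12980 Ω
∠Z = arctan(11650/5730) = 63.80°

63.80°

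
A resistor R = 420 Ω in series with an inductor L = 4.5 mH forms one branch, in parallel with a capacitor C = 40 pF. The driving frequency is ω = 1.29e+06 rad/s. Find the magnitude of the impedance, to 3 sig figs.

8310 Ω

X_L = ωL = 5800 Ω
X_C = 1/(ωC) = 19400 Ω
Branch 1 (R+jX_L): Z₁ = 420 + j5800 Ω, |Z₁| = 5820 Ω
Branch 2 (−jX_C): Z₂ = −j19400 Ω
Parallel: Z = Z₁Z₂/(Z₁+Z₂), |Z| = 8310 Ω, ∠Z = 84.1°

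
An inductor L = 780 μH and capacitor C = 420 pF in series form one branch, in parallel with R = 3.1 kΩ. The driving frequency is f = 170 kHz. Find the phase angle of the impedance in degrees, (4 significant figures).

ω = 2πf = 1.068e+06 rad/s
X_L = ωL = 833.2 Ω
X_C = 1/(ωC) = 2229 Ω
Branch 1: Z₁ = R = 3100 Ω
Branch 2 (series LC): Z₂ = j(X_L − X_C) = −j1396 Ω
Parallel: Z = Z₁Z₂/(Z₁+Z₂), |Z| = 1273 Ω, ∠Z = -65.76°

-65.76°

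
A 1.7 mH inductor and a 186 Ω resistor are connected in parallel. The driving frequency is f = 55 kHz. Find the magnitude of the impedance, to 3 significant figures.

177 Ω

ω = 2πf = 345600 rad/s
X_L = ωL = 587 Ω
Parallel: admittances add. Y = 1/R + 1/(jωL)
Y = (0.00538 − j0.00170) S
|Y| = 0.00564 S → |Z| = 1/|Y| = 177 Ω, ∠Z = −∠Y = 17.6°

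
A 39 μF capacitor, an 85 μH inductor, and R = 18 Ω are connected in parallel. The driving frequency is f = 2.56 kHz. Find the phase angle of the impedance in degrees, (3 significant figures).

61.9°

ω = 2πf = 16080 rad/s
X_L = ωL = 1.37 Ω
X_C = 1/(ωC) = 1.59 Ω
Parallel: admittances add. Y = 1/R + 1/(jωL) + jωC
Y = (0.0556 − j0.104) S
|Y| = 0.118 S → |Z| = 1/|Y| = 8.47 Ω, ∠Z = −∠Y = 61.9°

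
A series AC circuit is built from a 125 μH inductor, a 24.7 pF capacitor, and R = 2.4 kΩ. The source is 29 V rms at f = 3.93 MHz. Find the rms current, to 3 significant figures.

ω = 2πf = 2.469e+07 rad/s
X_L = ωL = 3090 Ω
X_C = 1/(ωC) = 1640 Ω
Net reactance X = X_L − X_C = 1450 Ω
Z = 2400 + j1450 Ω
|Z| = √(2400² + 1450²) = 2800 Ω
I = V/|Z| = 29/2800 = 10.3 mA

10.3 mA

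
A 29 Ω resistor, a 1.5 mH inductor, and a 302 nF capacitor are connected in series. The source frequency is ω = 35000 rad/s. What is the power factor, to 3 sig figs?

0.567

X_L = ωL = 52.5 Ω
X_C = 1/(ωC) = 94.6 Ω
Net reactance X = X_L − X_C = -42.1 Ω
Z = 29.0 − j42.1 Ω
|Z| = √(29.0² + 42.1²) = 51.1 Ω
∠Z = arctan(-42.1/29.0) = -55.4°
cos φ = cos(-55.4°) = 0.567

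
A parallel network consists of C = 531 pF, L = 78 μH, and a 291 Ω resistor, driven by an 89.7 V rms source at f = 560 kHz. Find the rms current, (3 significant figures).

347 mA

ω = 2πf = 3.519e+06 rad/s
X_L = ωL = 274 Ω
X_C = 1/(ωC) = 535 Ω
Parallel: admittances add. Y = 1/R + 1/(jωL) + jωC
Y = (0.00344 − j0.00178) S
|Y| = 0.00387 S → |Z| = 1/|Y| = 259 Ω, ∠Z = −∠Y = 27.3°
I = V/|Z| = 89.7/259 = 347 mA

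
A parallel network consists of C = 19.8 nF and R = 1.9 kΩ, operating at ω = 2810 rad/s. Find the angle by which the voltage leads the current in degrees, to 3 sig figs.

X_C = 1/(ωC) = 18000 Ω
Parallel: admittances add. Y = 1/R + jωC
Y = (0.000526 + j5.56e-05) S
|Y| = 0.000529 S → |Z| = 1/|Y| = 1890 Ω, ∠Z = −∠Y = -6.03°

-6.03°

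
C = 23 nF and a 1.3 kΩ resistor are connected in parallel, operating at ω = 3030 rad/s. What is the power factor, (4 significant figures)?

0.9959

X_C = 1/(ωC) = 14350 Ω
Parallel: admittances add. Y = 1/R + jωC
Y = (0.0007692 + j6.969e-05) S
|Y| = 0.0007724 S → |Z| = 1/|Y| = 1295 Ω, ∠Z = −∠Y = -5.177°
cos φ = cos(-5.177°) = 0.9959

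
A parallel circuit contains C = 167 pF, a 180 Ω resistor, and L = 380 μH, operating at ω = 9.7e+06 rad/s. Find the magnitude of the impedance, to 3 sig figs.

X_L = ωL = 3690 Ω
X_C = 1/(ωC) = 617 Ω
Parallel: admittances add. Y = 1/R + 1/(jωL) + jωC
Y = (0.00556 + j0.00135) S
|Y| = 0.00572 S → |Z| = 1/|Y| = 175 Ω, ∠Z = −∠Y = -13.6°

175 Ω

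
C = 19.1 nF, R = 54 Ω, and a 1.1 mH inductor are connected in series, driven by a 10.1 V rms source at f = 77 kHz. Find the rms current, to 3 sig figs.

ω = 2πf = 483800 rad/s
X_L = ωL = 532 Ω
X_C = 1/(ωC) = 108 Ω
Net reactance X = X_L − X_C = 424 Ω
Z = 54.0 + j424 Ω
|Z| = √(54.0² + 424²) = 427 Ω
I = V/|Z| = 10.1/427 = 23.6 mA

23.6 mA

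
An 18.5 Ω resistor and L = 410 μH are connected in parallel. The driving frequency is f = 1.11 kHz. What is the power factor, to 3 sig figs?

ω = 2πf = 6974 rad/s
X_L = ωL = 2.86 Ω
Parallel: admittances add. Y = 1/R + 1/(jωL)
Y = (0.0541 − j0.350) S
|Y| = 0.354 S → |Z| = 1/|Y| = 2.83 Ω, ∠Z = −∠Y = 81.2°
cos φ = cos(81.2°) = 0.153

0.153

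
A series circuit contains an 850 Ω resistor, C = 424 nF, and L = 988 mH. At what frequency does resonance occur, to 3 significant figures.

ω₀ = 1/√(LC) = 1/√(0.988 × 4.24e-07) = 1545 rad/s
f₀ = ω₀/(2π) = 246 Hz

246 Hz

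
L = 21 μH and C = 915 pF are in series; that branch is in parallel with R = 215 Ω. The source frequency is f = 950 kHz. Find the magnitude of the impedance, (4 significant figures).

55.77 Ω

ω = 2πf = 5.969e+06 rad/s
X_L = ωL = 125.3 Ω
X_C = 1/(ωC) = 183.1 Ω
Branch 1: Z₁ = R = 215.0 Ω
Branch 2 (series LC): Z₂ = j(X_L − X_C) = −j57.75 Ω
Parallel: Z = Z₁Z₂/(Z₁+Z₂), |Z| = 55.77 Ω, ∠Z = -74.97°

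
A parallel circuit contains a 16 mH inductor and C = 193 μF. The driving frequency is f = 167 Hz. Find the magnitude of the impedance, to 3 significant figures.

ω = 2πf = 1049 rad/s
X_L = ωL = 16.8 Ω
X_C = 1/(ωC) = 4.94 Ω
Parallel: admittances add. Y = 1/(jωL) + jωC
Y = (0 + j0.143) S
|Y| = 0.143 S → |Z| = 1/|Y| = 7.00 Ω, ∠Z = −∠Y = -90.0°

7.00 Ω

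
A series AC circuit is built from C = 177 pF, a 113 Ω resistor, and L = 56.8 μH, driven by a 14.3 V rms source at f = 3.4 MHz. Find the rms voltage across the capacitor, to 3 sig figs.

ω = 2πf = 2.136e+07 rad/s
X_L = ωL = 1210 Ω
X_C = 1/(ωC) = 264 Ω
Net reactance X = X_L − X_C = 949 Ω
Z = 113 + j949 Ω
|Z| = √(113² + 949²) = 956 Ω
I = V/|Z| = 15.0 mA
V_C = I·|Z_C| = 0.0150 × 264 = 3.96 V

3.96 V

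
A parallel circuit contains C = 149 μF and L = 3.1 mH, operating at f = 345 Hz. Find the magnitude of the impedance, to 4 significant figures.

5.741 Ω

ω = 2πf = 2168 rad/s
X_L = ωL = 6.720 Ω
X_C = 1/(ωC) = 3.096 Ω
Parallel: admittances add. Y = 1/(jωL) + jωC
Y = (0 + j0.1742) S
|Y| = 0.1742 S → |Z| = 1/|Y| = 5.741 Ω, ∠Z = −∠Y = -90.00°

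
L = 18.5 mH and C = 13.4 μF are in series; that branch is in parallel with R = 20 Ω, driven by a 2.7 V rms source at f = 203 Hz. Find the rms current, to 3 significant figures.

156 mA

ω = 2πf = 1275 rad/s
X_L = ωL = 23.6 Ω
X_C = 1/(ωC) = 58.5 Ω
Branch 1: Z₁ = R = 20.0 Ω
Branch 2 (series LC): Z₂ = j(X_L − X_C) = −j34.9 Ω
Parallel: Z = Z₁Z₂/(Z₁+Z₂), |Z| = 17.4 Ω, ∠Z = -29.8°
I = V/|Z| = 2.7/17.4 = 156 mA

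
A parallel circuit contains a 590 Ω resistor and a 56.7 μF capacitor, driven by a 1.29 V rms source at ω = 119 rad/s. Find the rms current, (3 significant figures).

X_C = 1/(ωC) = 148 Ω
Parallel: admittances add. Y = 1/R + jωC
Y = (0.00169 + j0.00675) S
|Y| = 0.00696 S → |Z| = 1/|Y| = 144 Ω, ∠Z = −∠Y = -75.9°
I = V/|Z| = 1.29/144 = 8.97 mA

8.97 mA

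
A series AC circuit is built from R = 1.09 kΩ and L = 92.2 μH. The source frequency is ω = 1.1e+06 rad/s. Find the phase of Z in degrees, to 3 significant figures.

X_L = ωL = 101 Ω
Z = 1090 + j101 Ω
|Z| = √(1090² + 101²) = 1090 Ω
∠Z = arctan(101/1090) = 5.32°

5.32°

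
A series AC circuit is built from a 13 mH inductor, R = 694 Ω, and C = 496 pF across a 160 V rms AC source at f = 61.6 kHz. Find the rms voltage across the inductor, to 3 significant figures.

ω = 2πf = 387000 rad/s
X_L = ωL = 5030 Ω
X_C = 1/(ωC) = 5210 Ω
Net reactance X = X_L − X_C = -177 Ω
Z = 694 − j177 Ω
|Z| = √(694² + 177²) = 716 Ω
I = V/|Z| = 223 mA
V_L = I·|Z_L| = 0.223 × 5030 = 1120 V

1120 V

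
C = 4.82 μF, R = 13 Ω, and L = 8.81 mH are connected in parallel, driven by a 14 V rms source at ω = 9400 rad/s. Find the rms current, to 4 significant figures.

X_L = ωL = 82.81 Ω
X_C = 1/(ωC) = 22.07 Ω
Parallel: admittances add. Y = 1/R + 1/(jωL) + jωC
Y = (0.07692 + j0.03323) S
|Y| = 0.08379 S → |Z| = 1/|Y| = 11.93 Ω, ∠Z = −∠Y = -23.37°
I = V/|Z| = 14/11.93 = 1.173 A

1.173 A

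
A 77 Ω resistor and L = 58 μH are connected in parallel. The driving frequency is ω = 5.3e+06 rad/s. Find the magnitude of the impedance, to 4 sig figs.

X_L = ωL = 307.4 Ω
Parallel: admittances add. Y = 1/R + 1/(jωL)
Y = (0.01299 − j0.003253) S
|Y| = 0.01339 S → |Z| = 1/|Y| = 74.69 Ω, ∠Z = −∠Y = 14.06°

74.69 Ω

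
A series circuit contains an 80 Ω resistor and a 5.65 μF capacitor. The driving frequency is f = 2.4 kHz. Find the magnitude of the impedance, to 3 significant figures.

ω = 2πf = 15080 rad/s
X_C = 1/(ωC) = 11.7 Ω
Z = 80.0 − j11.7 Ω
|Z| = √(80.0² + 11.7²) = 80.9 Ω

80.9 Ω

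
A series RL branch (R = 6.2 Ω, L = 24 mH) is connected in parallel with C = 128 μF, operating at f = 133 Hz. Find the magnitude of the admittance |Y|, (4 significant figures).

ω = 2πf = 835.7 rad/s
X_L = ωL = 20.06 Ω
X_C = 1/(ωC) = 9.349 Ω
Branch 1 (R+jX_L): Z₁ = 6.200 + j20.06 Ω, |Z₁| = 20.99 Ω
Branch 2 (−jX_C): Z₂ = −j9.349 Ω
Parallel: Z = Z₁Z₂/(Z₁+Z₂), |Z| = 15.86 Ω, ∠Z = -77.10°
|Y| = 1/|Z| = 63.04 mS

63.04 mS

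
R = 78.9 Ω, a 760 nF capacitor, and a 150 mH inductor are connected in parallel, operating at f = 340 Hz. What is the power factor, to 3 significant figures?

0.993

ω = 2πf = 2136 rad/s
X_L = ωL = 320 Ω
X_C = 1/(ωC) = 616 Ω
Parallel: admittances add. Y = 1/R + 1/(jωL) + jωC
Y = (0.0127 − j0.00150) S
|Y| = 0.0128 S → |Z| = 1/|Y| = 78.4 Ω, ∠Z = −∠Y = 6.74°
cos φ = cos(6.74°) = 0.993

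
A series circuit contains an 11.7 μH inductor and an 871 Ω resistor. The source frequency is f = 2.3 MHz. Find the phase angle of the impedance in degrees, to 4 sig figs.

ω = 2πf = 1.445e+07 rad/s
X_L = ωL = 169.1 Ω
Z = 871.0 + j169.1 Ω
|Z| = √(871.0² + 169.1²) = 887.3 Ω
∠Z = arctan(169.1/871.0) = 10.99°

10.99°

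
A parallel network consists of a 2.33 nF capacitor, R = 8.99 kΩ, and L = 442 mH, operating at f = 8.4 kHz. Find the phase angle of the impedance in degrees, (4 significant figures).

ω = 2πf = 52780 rad/s
X_L = ωL = 23330 Ω
X_C = 1/(ωC) = 8132 Ω
Parallel: admittances add. Y = 1/R + 1/(jωL) + jωC
Y = (0.0001112 + j8.011e-05) S
|Y| = 0.0001371 S → |Z| = 1/|Y| = 7295 Ω, ∠Z = −∠Y = -35.76°

-35.76°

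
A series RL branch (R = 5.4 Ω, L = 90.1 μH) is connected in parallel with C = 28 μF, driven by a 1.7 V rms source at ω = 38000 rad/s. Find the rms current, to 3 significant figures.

X_L = ωL = 3.42 Ω
X_C = 1/(ωC) = 0.940 Ω
Branch 1 (R+jX_L): Z₁ = 5.40 + j3.42 Ω, |Z₁| = 6.39 Ω
Branch 2 (−jX_C): Z₂ = −j0.940 Ω
Parallel: Z = Z₁Z₂/(Z₁+Z₂), |Z| = 1.01 Ω, ∠Z = -82.3°
I = V/|Z| = 1.7/1.01 = 1.68 A

1.68 A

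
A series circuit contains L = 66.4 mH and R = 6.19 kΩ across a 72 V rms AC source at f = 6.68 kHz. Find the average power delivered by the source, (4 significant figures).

696.3 mW

ω = 2πf = 41970 rad/s
X_L = ωL = 2787 Ω
Z = 6190 + j2787 Ω
|Z| = √(6190² + 2787²) = 6788 Ω
∠Z = arctan(2787/6190) = 24.24°
I = V/|Z| = 10.61 mA
P = VI cos φ = 72 × 0.01061 × cos(24.24°) = 696.3 mW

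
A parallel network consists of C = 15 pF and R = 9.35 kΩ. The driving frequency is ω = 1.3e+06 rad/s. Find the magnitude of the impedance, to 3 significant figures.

9200 Ω

X_C = 1/(ωC) = 51300 Ω
Parallel: admittances add. Y = 1/R + jωC
Y = (0.000107 + j1.95e-05) S
|Y| = 0.000109 S → |Z| = 1/|Y| = 9200 Ω, ∠Z = −∠Y = -10.3°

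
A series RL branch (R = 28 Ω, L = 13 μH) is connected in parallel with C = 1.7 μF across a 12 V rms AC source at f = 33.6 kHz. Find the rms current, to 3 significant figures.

ω = 2πf = 211100 rad/s
X_L = ωL = 2.74 Ω
X_C = 1/(ωC) = 2.79 Ω
Branch 1 (R+jX_L): Z₁ = 28.0 + j2.74 Ω, |Z₁| = 28.1 Ω
Branch 2 (−jX_C): Z₂ = −j2.79 Ω
Parallel: Z = Z₁Z₂/(Z₁+Z₂), |Z| = 2.80 Ω, ∠Z = -84.3°
I = V/|Z| = 12/2.80 = 4.29 A

4.29 A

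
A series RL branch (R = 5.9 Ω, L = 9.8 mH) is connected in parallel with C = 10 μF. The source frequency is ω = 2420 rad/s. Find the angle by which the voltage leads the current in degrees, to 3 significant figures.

57.5°

X_L = ωL = 23.7 Ω
X_C = 1/(ωC) = 41.3 Ω
Branch 1 (R+jX_L): Z₁ = 5.90 + j23.7 Ω, |Z₁| = 24.4 Ω
Branch 2 (−jX_C): Z₂ = −j41.3 Ω
Parallel: Z = Z₁Z₂/(Z₁+Z₂), |Z| = 54.4 Ω, ∠Z = 57.5°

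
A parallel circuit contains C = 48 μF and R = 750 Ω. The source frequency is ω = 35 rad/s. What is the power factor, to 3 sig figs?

X_C = 1/(ωC) = 595 Ω
Parallel: admittances add. Y = 1/R + jωC
Y = (0.00133 + j0.00168) S
|Y| = 0.00214 S → |Z| = 1/|Y| = 466 Ω, ∠Z = −∠Y = -51.6°
cos φ = cos(-51.6°) = 0.622

0.622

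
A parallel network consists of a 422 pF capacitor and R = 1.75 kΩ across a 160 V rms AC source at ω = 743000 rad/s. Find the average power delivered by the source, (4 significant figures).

14.63 W

X_C = 1/(ωC) = 3189 Ω
Parallel: admittances add. Y = 1/R + jωC
Y = (0.0005714 + j0.0003135) S
|Y| = 0.0006518 S → |Z| = 1/|Y| = 1534 Ω, ∠Z = −∠Y = -28.75°
I = V/|Z| = 104.3 mA
P = VI cos φ = 160 × 0.1043 × cos(-28.75°) = 14.63 W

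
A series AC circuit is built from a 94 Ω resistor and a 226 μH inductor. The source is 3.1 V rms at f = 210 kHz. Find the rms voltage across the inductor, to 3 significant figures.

ω = 2πf = 1.319e+06 rad/s
X_L = ωL = 298 Ω
Z = 94.0 + j298 Ω
|Z| = √(94.0² + 298²) = 313 Ω
I = V/|Z| = 9.91 mA
V_L = I·|Z_L| = 0.00991 × 298 = 2.96 V

2.96 V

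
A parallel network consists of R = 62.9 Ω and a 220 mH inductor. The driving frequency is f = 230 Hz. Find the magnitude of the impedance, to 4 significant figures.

61.70 Ω

ω = 2πf = 1445 rad/s
X_L = ωL = 317.9 Ω
Parallel: admittances add. Y = 1/R + 1/(jωL)
Y = (0.01590 − j0.003145) S
|Y| = 0.01621 S → |Z| = 1/|Y| = 61.70 Ω, ∠Z = −∠Y = 11.19°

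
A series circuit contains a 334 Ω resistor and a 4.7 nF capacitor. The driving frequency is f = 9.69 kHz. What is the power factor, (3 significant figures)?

0.0951

ω = 2πf = 60880 rad/s
X_C = 1/(ωC) = 3490 Ω
Z = 334 − j3490 Ω
|Z| = √(334² + 3490²) = 3510 Ω
∠Z = arctan(-3490/334) = -84.5°
cos φ = cos(-84.5°) = 0.0951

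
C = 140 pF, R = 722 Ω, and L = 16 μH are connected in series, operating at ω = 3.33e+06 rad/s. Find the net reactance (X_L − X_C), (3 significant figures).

X_L = ωL = 53.3 Ω
X_C = 1/(ωC) = 2150 Ω
X = 53.3 − 2150 = -2090 Ω

-2090 Ω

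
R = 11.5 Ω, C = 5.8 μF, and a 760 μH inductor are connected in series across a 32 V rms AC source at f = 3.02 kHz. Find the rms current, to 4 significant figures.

ω = 2πf = 18980 rad/s
X_L = ωL = 14.42 Ω
X_C = 1/(ωC) = 9.086 Ω
Net reactance X = X_L − X_C = 5.335 Ω
Z = 11.50 + j5.335 Ω
|Z| = √(11.50² + 5.335²) = 12.68 Ω
I = V/|Z| = 32/12.68 = 2.524 A

2.524 A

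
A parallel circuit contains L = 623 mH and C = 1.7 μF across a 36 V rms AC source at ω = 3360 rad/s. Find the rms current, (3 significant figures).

188 mA

X_L = ωL = 2090 Ω
X_C = 1/(ωC) = 175 Ω
Parallel: admittances add. Y = 1/(jωL) + jωC
Y = (0 + j0.00523) S
|Y| = 0.00523 S → |Z| = 1/|Y| = 191 Ω, ∠Z = −∠Y = -90.0°
I = V/|Z| = 36/191 = 188 mA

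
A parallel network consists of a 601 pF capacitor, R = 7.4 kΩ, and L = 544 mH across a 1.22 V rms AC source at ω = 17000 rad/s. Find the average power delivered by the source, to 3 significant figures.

201 μW

X_L = ωL = 9250 Ω
X_C = 1/(ωC) = 97900 Ω
Parallel: admittances add. Y = 1/R + 1/(jωL) + jωC
Y = (0.000135 − j9.79e-05) S
|Y| = 0.000167 S → |Z| = 1/|Y| = 5990 Ω, ∠Z = −∠Y = 35.9°
I = V/|Z| = 204 μA
P = VI cos φ = 1.22 × 0.000204 × cos(35.9°) = 201 μW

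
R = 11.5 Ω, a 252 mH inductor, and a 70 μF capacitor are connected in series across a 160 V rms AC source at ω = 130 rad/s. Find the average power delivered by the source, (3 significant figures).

X_L = ωL = 32.8 Ω
X_C = 1/(ωC) = 110 Ω
Net reactance X = X_L − X_C = -77.1 Ω
Z = 11.5 − j77.1 Ω
|Z| = √(11.5² + 77.1²) = 78.0 Ω
∠Z = arctan(-77.1/11.5) = -81.5°
I = V/|Z| = 2.05 A
P = VI cos φ = 160 × 2.05 × cos(-81.5°) = 48.4 W

48.4 W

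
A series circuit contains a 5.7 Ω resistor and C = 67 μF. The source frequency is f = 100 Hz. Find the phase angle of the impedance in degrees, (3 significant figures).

ω = 2πf = 628.3 rad/s
X_C = 1/(ωC) = 23.8 Ω
Z = 5.70 − j23.8 Ω
|Z| = √(5.70² + 23.8²) = 24.4 Ω
∠Z = arctan(-23.8/5.70) = -76.5°

-76.5°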